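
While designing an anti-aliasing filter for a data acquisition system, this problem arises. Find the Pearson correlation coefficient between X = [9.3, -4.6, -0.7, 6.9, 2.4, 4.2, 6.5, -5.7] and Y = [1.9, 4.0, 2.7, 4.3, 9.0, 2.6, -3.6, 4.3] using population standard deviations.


Pearson correlation coefficient (population):
r = cov(X,Y) / (std(X) * std(Y))
Mean X = 2.2875, Mean Y = 3.15
Cov(X,Y) = -5.748125
Std(X) = 5.148164, Std(Y) = 3.263817
r = -0.3421

-0.3421


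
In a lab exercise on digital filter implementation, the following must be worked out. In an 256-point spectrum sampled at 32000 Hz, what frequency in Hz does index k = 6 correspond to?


Frequency of DFT bin k:
f_k = k * fs / N
    = 6 * 32000 / 256
    = 192000 / 256
    = 750.0 Hz

750.0 Hz


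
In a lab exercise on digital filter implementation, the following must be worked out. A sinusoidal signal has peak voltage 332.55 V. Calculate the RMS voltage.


RMS voltage for a sinusoidal waveform:
V_rms = V_peak / sqrt(2)
      = 332.55 / 1.414214
      = 235.148 V

235.148 V


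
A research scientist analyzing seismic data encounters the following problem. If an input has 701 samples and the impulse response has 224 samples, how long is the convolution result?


Linear convolution output length:
L = N + M - 1
  = 701 + 224 - 1
  = 924 samples

924


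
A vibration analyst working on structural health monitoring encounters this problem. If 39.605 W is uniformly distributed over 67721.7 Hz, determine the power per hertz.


Power spectral density:
PSD = P / BW
    = 39.605 / 67721.7
    = 0.00058482 W/Hz

0.00058482 W/Hz


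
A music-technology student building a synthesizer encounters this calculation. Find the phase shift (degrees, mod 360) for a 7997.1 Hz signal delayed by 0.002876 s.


Phase shift from frequency and time delay:
phi = 360 * f * t_delay
    = 360 * 7997.1 * 0.002876
    = 8279.88 degrees
    mod 360 = 359.88 degrees

359.88 degrees


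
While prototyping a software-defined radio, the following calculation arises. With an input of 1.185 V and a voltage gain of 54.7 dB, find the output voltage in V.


Output voltage from dB gain:
V_out = V_in * 10^(gain_dB / 20)
      = 1.185 * 10^(54.7 / 20)
      = 1.185 * 543.250331
      = 643.7516 V

643.7516 V


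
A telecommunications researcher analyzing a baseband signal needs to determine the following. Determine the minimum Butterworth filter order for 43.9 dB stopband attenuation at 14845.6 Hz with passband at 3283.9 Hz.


Butterworth filter order formula:
n = log10(10^(A/10) - 1) / (2 * log10(f_stop/f_pass))
10^(43.9/10) - 1 = 24546.0892
f_stop/f_pass = 14845.6 / 3283.9 = 4.5207
n = 3.3501 -> ceil = 4

4


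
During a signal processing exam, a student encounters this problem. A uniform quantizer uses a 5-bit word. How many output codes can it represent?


Number of quantization levels = 2^N
= 2^5
= 32

32


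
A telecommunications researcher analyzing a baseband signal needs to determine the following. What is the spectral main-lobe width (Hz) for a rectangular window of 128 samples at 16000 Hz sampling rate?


Main lobe width for a rectangular window:
Width = 2 * fs / N
      = 2 * 16000 / 128
      = 32000 / 128
      = 250.0 Hz

250.0 Hz


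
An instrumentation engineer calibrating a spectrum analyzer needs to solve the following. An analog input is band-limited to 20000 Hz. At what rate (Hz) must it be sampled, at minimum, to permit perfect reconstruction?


The Nyquist rate is twice the maximum frequency component.
fs_min = 2 * fmax
      = 2 * 20000
      = 40000 Hz

40000


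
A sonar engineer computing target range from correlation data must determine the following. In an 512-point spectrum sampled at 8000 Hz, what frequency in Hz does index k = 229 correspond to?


Frequency of DFT bin k:
f_k = k * fs / N
    = 229 * 8000 / 512
    = 1832000 / 512
    = 3578.125 Hz

3578.125 Hz


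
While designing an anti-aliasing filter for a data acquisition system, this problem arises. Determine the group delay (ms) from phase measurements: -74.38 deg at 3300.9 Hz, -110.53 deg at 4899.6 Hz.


Group delay from phase difference:
tau = -d(phi)/d(omega)
d(phi) = -36.15 deg = -0.630937 rad
d(omega) = 2*pi*(4899.6 - 3300.9) = 10044.9284 rad/s
tau = -(-0.630937) / 10044.9284
    = 0.0628 ms

0.0628 ms


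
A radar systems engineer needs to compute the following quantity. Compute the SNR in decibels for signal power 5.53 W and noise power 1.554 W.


SNR in decibels:
SNR = 10 * log10(Ps / Pn)
    = 10 * log10(5.53 / 1.554)
    = 10 * log10(3.5586)
    = 10 * 0.5513
    = 5.51 dB

5.51 dB


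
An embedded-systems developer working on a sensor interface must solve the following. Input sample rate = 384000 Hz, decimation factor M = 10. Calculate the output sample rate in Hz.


Decimation reduces the sample rate:
fs_out = fs_in / M
       = 384000 / 10
       = 38400.0 Hz

38400.0 Hz


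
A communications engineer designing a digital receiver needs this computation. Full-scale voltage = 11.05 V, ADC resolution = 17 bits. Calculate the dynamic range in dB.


Dynamic range from full-scale to LSB:
V_min = V_max / 2^bits = 11.05 / 2^17
DR = 20 * log10(V_max / V_min)
   = 20 * log10(2^17)
   = 20 * 17 * log10(2)
   = 102.35 dB

102.35 dB


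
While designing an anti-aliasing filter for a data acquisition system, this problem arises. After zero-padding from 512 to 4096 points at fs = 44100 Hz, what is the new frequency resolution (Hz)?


Frequency resolution after zero-padding:
N_padded = 512 * 8 = 4096
df = fs / N_padded
   = 44100 / 4096
   = 10.7666 Hz

10.7666 Hz


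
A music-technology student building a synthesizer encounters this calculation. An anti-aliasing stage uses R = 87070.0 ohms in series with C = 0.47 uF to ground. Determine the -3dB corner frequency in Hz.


Cutoff frequency of a first-order RC filter:
fc = 1 / (2 * pi * R * C)
C = 0.47 uF = 4.7e-07 F
fc = 1 / (2 * pi * 87070.0 * 4.7e-07)
   = 1 / 0.25712616400718
   = 3.889141 Hz

3.889141 Hz


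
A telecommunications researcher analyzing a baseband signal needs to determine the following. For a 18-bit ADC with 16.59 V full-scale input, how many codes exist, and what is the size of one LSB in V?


Step 1 — number of quantization levels:
L = 2^N = 2^18 = 262144

Step 2 — LSB step size:
delta = Vfs / L
      = 16.59 / 262144
      = 6.329e-05 V

Levels = 262144; step size = 6.329e-05 V


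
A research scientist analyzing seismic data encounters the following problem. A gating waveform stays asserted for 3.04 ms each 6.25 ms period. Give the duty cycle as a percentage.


Duty cycle as a percentage:
DC = (t_on / T) * 100
   = (3.04 / 6.25) * 100
   = 0.4864 * 100
   = 48.64 %

48.64 %


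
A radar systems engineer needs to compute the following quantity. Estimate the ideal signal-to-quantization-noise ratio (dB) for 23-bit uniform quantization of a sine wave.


Theoretical SNR for a full-scale sinusoid:
SNR = 6.02 * N + 1.76
    = 6.02 * 23 + 1.76
    = 138.46 + 1.76
    = 140.22 dB

140.22 dB


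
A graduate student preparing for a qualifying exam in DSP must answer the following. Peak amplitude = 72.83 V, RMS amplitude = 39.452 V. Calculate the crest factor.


Crest factor is the ratio of peak to RMS:
CF = V_peak / V_rms
   = 72.83 / 39.452
   = 1.846

1.846


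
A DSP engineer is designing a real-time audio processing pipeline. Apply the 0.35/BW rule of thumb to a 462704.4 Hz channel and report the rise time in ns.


Rise time from bandwidth relationship:
tr = 0.35 / BW
   = 0.35 / 462704.4
   = 7.564224589e-07 s
   = 756.4225 ns

756.4225 ns


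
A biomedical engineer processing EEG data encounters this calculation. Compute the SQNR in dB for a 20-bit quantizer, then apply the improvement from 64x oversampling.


Step 1 — baseline SQNR at Nyquist:
SQNR_base = 6.02*N + 1.76
          = 6.02*20 + 1.76
          = 122.16 dB

Step 2 — oversampling processing gain:
G = 10*log10(OSR) = 10*log10(64) = 18.06 dB

Step 3 — total:
SQNR_total = 122.16 + 18.06 = 140.22 dB

Base SQNR = 122.16 dB; oversampled SQNR = 140.22 dB


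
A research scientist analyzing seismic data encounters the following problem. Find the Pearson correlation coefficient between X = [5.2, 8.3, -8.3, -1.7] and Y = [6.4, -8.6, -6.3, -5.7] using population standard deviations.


Pearson correlation coefficient (population):
r = cov(X,Y) / (std(X) * std(Y))
Mean X = 0.875, Mean Y = -3.55
Cov(X,Y) = 9.07625
Std(X) = 6.415752, Std(Y) = 5.845725
r = 0.242

0.242


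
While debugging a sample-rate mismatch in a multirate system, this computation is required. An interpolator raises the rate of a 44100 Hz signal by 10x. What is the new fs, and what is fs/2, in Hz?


Step 1 — output sample rate after interpolation by L:
fs_out = L * fs_in = 10 * 44100 = 441000 Hz

Step 2 — Nyquist frequency of the output stream:
f_Nyq = fs_out / 2 = 441000 / 2 = 220500.0 Hz

fs_out = 441000 Hz; f_Nyquist = 220500.0 Hz


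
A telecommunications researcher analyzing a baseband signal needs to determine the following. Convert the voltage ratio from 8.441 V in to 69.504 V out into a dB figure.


Voltage gain in dB:
G = 20 * log10(Vout / Vin)
  = 20 * log10(69.504 / 8.441)
  = 20 * log10(8.234095)
  = 20 * 0.915616
  = 18.31 dB

18.31 dB


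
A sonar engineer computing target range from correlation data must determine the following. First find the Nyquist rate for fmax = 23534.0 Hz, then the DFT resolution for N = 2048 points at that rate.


Step 1 — Nyquist sampling rate:
fs = 2 * fmax = 2 * 23534.0 = 47068.0 Hz

Step 2 — DFT bin spacing:
df = fs / N = 47068.0 / 2048 = 22.9824 Hz

22.9824 Hz


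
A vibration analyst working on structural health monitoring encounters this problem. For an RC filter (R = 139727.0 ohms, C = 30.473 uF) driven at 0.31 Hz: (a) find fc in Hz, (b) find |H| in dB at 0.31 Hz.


Step 1 — cutoff frequency:
fc = 1 / (2*pi*R*C)
C = 30.473 uF = 3.0473e-05 F
fc = 1 / (2*pi*139727.0*3.0473e-05)
   = 0.0373787 Hz

Step 2 — magnitude at f = 0.31 Hz:
|H(f)| = 1 / sqrt(1 + (f/fc)^2)
f/fc = 0.31 / 0.0373787 = 8.293493
|H| = 1 / sqrt(1 + 68.782026) = 0.1197094
|H|_dB = 20*log10(0.1197094) = -18.44 dB

fc = 0.0373787 Hz; |H(0.31 Hz)| = -18.44 dB


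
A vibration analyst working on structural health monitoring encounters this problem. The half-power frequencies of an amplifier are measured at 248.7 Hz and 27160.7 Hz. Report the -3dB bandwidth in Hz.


Bandwidth is the difference of -3dB frequencies:
BW = f_high - f_low
   = 27160.7 - 248.7
   = 26912.0 Hz

26912.0 Hz


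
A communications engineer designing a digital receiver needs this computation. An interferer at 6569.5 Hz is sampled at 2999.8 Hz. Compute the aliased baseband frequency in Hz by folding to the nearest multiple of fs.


Compute the nearest integer multiple of fs to the signal:
n = round(6569.5 / 2999.8) = 2
f_alias = |6569.5 - 2 * 2999.8|
        = |6569.5 - 5999.6|
        = 569.9 Hz

569.9


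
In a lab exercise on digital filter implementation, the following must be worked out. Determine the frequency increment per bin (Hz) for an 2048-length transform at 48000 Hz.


DFT frequency resolution:
df = fs / N
   = 48000 / 2048
   = 23.4375 Hz

23.4375 Hz


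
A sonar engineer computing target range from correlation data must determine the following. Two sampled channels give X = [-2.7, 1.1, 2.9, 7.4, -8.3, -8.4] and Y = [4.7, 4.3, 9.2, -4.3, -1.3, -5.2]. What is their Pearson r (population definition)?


Pearson correlation coefficient (population):
r = cov(X,Y) / (std(X) * std(Y))
Mean X = -1.3333, Mean Y = 1.2333
Cov(X,Y) = 8.539444
Std(X) = 5.780042, Std(Y) = 5.217172
r = 0.2832

0.2832


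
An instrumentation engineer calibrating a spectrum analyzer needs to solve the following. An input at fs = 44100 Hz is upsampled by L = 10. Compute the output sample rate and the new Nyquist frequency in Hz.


Step 1 — output sample rate after interpolation by L:
fs_out = L * fs_in = 10 * 44100 = 441000 Hz

Step 2 — Nyquist frequency of the output stream:
f_Nyq = fs_out / 2 = 441000 / 2 = 220500.0 Hz

fs_out = 441000 Hz; f_Nyquist = 220500.0 Hz


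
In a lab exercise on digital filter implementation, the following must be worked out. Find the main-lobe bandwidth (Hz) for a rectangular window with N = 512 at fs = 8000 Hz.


Main lobe width for a rectangular window:
Width = 2 * fs / N
      = 2 * 8000 / 512
      = 16000 / 512
      = 31.25 Hz

31.25 Hz


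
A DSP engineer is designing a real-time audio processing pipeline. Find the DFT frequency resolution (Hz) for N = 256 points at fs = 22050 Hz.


DFT frequency resolution:
df = fs / N
   = 22050 / 256
   = 86.1328 Hz

86.1328 Hz


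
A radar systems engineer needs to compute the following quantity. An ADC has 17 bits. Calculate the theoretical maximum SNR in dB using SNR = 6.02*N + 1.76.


Theoretical SNR for a full-scale sinusoid:
SNR = 6.02 * N + 1.76
    = 6.02 * 17 + 1.76
    = 102.34 + 1.76
    = 104.1 dB

104.1 dB


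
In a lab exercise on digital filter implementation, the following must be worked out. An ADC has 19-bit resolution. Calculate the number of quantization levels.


Number of quantization levels = 2^N
= 2^19
= 524288

524288


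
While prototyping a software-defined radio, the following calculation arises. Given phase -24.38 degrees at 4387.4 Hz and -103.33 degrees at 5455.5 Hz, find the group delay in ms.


Group delay from phase difference:
tau = -d(phi)/d(omega)
d(phi) = -78.95 deg = -1.377937 rad
d(omega) = 2*pi*(5455.5 - 4387.4) = 6711.0702 rad/s
tau = -(-1.377937) / 6711.0702
    = 0.2053 ms

0.2053 ms


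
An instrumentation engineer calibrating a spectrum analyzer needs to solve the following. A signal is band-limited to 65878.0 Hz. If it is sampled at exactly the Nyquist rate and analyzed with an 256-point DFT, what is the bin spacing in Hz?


Step 1 — Nyquist sampling rate:
fs = 2 * fmax = 2 * 65878.0 = 131756.0 Hz

Step 2 — DFT bin spacing:
df = fs / N = 131756.0 / 256 = 514.6719 Hz

514.6719 Hz


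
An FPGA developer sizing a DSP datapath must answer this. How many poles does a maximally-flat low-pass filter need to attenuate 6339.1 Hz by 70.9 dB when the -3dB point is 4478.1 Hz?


Butterworth filter order formula:
n = log10(10^(A/10) - 1) / (2 * log10(f_stop/f_pass))
10^(70.9/10) - 1 = 12302686.7081
f_stop/f_pass = 6339.1 / 4478.1 = 1.4156
n = 23.4871 -> ceil = 24

24


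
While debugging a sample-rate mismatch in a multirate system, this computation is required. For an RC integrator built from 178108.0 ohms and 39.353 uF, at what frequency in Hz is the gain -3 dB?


Cutoff frequency of a first-order RC filter:
fc = 1 / (2 * pi * R * C)
C = 39.353 uF = 3.9353e-05 F
fc = 1 / (2 * pi * 178108.0 * 3.9353e-05)
   = 1 / 44.039374384702
   = 0.022707 Hz

0.022707 Hz


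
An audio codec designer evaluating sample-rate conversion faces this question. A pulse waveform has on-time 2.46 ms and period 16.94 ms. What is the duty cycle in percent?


Duty cycle as a percentage:
DC = (t_on / T) * 100
   = (2.46 / 16.94) * 100
   = 0.145218 * 100
   = 14.52 %

14.52 %


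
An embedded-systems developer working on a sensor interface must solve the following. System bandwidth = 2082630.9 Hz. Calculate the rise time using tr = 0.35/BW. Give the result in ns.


Rise time from bandwidth relationship:
tr = 0.35 / BW
   = 0.35 / 2082630.9
   = 1.680566633e-07 s
   = 168.0567 ns

168.0567 ns


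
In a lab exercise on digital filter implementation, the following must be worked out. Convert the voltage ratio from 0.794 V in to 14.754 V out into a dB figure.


Voltage gain in dB:
G = 20 * log10(Vout / Vin)
  = 20 * log10(14.754 / 0.794)
  = 20 * log10(18.581864)
  = 20 * 1.269089
  = 25.38 dB

25.38 dB


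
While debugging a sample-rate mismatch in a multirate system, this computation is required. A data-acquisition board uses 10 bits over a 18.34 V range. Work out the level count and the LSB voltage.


Step 1 — number of quantization levels:
L = 2^N = 2^10 = 1024

Step 2 — LSB step size:
delta = Vfs / L
      = 18.34 / 1024
      = 0.01791016 V

Levels = 1024; step size = 0.01791016 V


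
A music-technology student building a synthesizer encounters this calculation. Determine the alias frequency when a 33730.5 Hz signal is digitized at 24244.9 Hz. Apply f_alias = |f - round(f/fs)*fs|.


Compute the nearest integer multiple of fs to the signal:
n = round(33730.5 / 24244.9) = 1
f_alias = |33730.5 - 1 * 24244.9|
        = |33730.5 - 24244.9|
        = 9485.6 Hz

9485.6


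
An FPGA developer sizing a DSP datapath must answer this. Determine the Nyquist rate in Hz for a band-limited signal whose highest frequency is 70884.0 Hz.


The Nyquist rate is twice the maximum frequency component.
fs_min = 2 * fmax
      = 2 * 70884.0
      = 141768.0 Hz

141768.0


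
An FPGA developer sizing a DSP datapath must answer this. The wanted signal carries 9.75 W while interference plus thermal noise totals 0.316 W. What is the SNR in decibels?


SNR in decibels:
SNR = 10 * log10(Ps / Pn)
    = 10 * log10(9.75 / 0.316)
    = 10 * log10(30.8544)
    = 10 * 1.4893
    = 14.89 dB

14.89 dB


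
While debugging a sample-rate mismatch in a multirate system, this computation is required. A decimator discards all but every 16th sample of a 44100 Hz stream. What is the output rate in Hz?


Decimation reduces the sample rate:
fs_out = fs_in / M
       = 44100 / 16
       = 2756.25 Hz

2756.25 Hz


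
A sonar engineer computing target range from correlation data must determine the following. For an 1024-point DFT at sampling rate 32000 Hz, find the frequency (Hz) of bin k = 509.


Frequency of DFT bin k:
f_k = k * fs / N
    = 509 * 32000 / 1024
    = 16288000 / 1024
    = 15906.25 Hz

15906.25 Hz


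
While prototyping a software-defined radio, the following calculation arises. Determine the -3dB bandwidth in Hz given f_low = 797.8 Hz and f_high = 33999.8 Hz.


Bandwidth is the difference of -3dB frequencies:
BW = f_high - f_low
   = 33999.8 - 797.8
   = 33202.0 Hz

33202.0 Hz


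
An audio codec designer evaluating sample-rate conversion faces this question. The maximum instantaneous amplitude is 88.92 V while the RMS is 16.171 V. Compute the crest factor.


Crest factor is the ratio of peak to RMS:
CF = V_peak / V_rms
   = 88.92 / 16.171
   = 5.4987

5.4987


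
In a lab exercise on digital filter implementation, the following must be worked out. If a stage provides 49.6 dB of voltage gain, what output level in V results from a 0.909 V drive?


Output voltage from dB gain:
V_out = V_in * 10^(gain_dB / 20)
      = 0.909 * 10^(49.6 / 20)
      = 0.909 * 301.995172
      = 274.5136 V

274.5136 V


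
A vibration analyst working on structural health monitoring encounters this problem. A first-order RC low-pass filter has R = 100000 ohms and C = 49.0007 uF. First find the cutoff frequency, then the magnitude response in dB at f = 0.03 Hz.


Step 1 — cutoff frequency:
fc = 1 / (2*pi*R*C)
C = 49.0007 uF = 4.90007e-05 F
fc = 1 / (2*pi*100000*4.90007e-05)
   = 0.0324801 Hz

Step 2 — magnitude at f = 0.03 Hz:
|H(f)| = 1 / sqrt(1 + (f/fc)^2)
f/fc = 0.03 / 0.0324801 = 0.923642
|H| = 1 / sqrt(1 + 0.853115) = 0.7345964
|H|_dB = 20*log10(0.7345964) = -2.68 dB

fc = 0.0324801 Hz; |H(0.03 Hz)| = -2.68 dB


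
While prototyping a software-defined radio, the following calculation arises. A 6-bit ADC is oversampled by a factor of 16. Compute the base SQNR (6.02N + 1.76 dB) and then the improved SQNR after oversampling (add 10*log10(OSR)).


Step 1 — baseline SQNR at Nyquist:
SQNR_base = 6.02*N + 1.76
          = 6.02*6 + 1.76
          = 37.88 dB

Step 2 — oversampling processing gain:
G = 10*log10(OSR) = 10*log10(16) = 12.04 dB

Step 3 — total:
SQNR_total = 37.88 + 12.04 = 49.92 dB

Base SQNR = 37.88 dB; oversampled SQNR = 49.92 dB


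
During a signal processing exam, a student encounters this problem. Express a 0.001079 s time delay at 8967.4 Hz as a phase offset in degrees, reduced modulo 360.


Phase shift from frequency and time delay:
phi = 360 * f * t_delay
    = 360 * 8967.4 * 0.001079
    = 3483.3 degrees
    mod 360 = 243.3 degrees

243.3 degrees


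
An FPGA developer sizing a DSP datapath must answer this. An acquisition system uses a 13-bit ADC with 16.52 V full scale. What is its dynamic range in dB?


Dynamic range from full-scale to LSB:
V_min = V_max / 2^bits = 16.52 / 2^13
DR = 20 * log10(V_max / V_min)
   = 20 * log10(2^13)
   = 20 * 13 * log10(2)
   = 78.27 dB

78.27 dB


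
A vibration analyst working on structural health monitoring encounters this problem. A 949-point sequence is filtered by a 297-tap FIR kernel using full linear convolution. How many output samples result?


Linear convolution output length:
L = N + M - 1
  = 949 + 297 - 1
  = 1245 samples

1245


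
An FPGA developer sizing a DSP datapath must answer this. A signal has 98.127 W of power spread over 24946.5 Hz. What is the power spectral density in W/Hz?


Power spectral density:
PSD = P / BW
    = 98.127 / 24946.5
    = 0.0039335 W/Hz

0.0039335 W/Hz


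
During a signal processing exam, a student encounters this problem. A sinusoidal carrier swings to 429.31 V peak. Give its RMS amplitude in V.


RMS voltage for a sinusoidal waveform:
V_rms = V_peak / sqrt(2)
      = 429.31 / 1.414214
      = 303.568 V

303.568 V


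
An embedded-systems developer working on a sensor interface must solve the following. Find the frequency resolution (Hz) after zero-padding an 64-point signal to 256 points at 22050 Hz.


Frequency resolution after zero-padding:
N_padded = 64 * 4 = 256
df = fs / N_padded
   = 22050 / 256
   = 86.1328 Hz

86.1328 Hz


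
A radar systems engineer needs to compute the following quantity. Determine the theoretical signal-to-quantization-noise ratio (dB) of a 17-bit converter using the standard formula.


Theoretical SNR for a full-scale sinusoid:
SNR = 6.02 * N + 1.76
    = 6.02 * 17 + 1.76
    = 102.34 + 1.76
    = 104.1 dB

104.1 dB


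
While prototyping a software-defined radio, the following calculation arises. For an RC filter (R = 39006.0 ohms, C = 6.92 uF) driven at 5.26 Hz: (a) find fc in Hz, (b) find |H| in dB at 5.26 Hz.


Step 1 — cutoff frequency:
fc = 1 / (2*pi*R*C)
C = 6.92 uF = 6.92e-06 F
fc = 1 / (2*pi*39006.0*6.92e-06)
   = 0.589634 Hz

Step 2 — magnitude at f = 5.26 Hz:
|H(f)| = 1 / sqrt(1 + (f/fc)^2)
f/fc = 5.26 / 0.589634 = 8.920788
|H| = 1 / sqrt(1 + 79.580459) = 0.1114
|H|_dB = 20*log10(0.1114) = -19.06 dB

fc = 0.589634 Hz; |H(5.26 Hz)| = -19.06 dB


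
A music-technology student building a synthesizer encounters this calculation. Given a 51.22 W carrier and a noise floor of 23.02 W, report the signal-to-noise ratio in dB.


SNR in decibels:
SNR = 10 * log10(Ps / Pn)
    = 10 * log10(51.22 / 23.02)
    = 10 * log10(2.225)
    = 10 * 0.3473
    = 3.47 dB

3.47 dB


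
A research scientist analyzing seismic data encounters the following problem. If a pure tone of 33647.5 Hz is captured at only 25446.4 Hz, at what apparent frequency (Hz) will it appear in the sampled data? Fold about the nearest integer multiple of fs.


Compute the nearest integer multiple of fs to the signal:
n = round(33647.5 / 25446.4) = 1
f_alias = |33647.5 - 1 * 25446.4|
        = |33647.5 - 25446.4|
        = 8201.1 Hz

8201.1


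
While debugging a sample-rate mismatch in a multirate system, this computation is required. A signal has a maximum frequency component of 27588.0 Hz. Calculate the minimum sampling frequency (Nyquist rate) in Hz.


The Nyquist rate is twice the maximum frequency component.
fs_min = 2 * fmax
      = 2 * 27588.0
      = 55176.0 Hz

55176.0


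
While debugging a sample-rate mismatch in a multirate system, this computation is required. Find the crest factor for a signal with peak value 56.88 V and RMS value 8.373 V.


Crest factor is the ratio of peak to RMS:
CF = V_peak / V_rms
   = 56.88 / 8.373
   = 6.7933

6.7933


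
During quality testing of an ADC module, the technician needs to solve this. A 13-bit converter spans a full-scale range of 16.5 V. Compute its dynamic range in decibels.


Dynamic range from full-scale to LSB:
V_min = V_max / 2^bits = 16.5 / 2^13
DR = 20 * log10(V_max / V_min)
   = 20 * log10(2^13)
   = 20 * 13 * log10(2)
   = 78.27 dB

78.27 dB


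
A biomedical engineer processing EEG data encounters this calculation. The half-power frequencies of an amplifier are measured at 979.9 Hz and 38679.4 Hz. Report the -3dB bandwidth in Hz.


Bandwidth is the difference of -3dB frequencies:
BW = f_high - f_low
   = 38679.4 - 979.9
   = 37699.5 Hz

37699.5 Hz


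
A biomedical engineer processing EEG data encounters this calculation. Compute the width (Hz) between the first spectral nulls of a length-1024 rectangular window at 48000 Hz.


Main lobe width for a rectangular window:
Width = 2 * fs / N
      = 2 * 48000 / 1024
      = 96000 / 1024
      = 93.75 Hz

93.75 Hz


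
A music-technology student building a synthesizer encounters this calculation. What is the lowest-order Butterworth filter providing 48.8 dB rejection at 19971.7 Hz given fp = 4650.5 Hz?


Butterworth filter order formula:
n = log10(10^(A/10) - 1) / (2 * log10(f_stop/f_pass))
10^(48.8/10) - 1 = 75856.7575
f_stop/f_pass = 19971.7 / 4650.5 = 4.2945
n = 3.8552 -> ceil = 4

4


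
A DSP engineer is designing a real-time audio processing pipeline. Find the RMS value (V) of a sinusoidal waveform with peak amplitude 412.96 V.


RMS voltage for a sinusoidal waveform:
V_rms = V_peak / sqrt(2)
      = 412.96 / 1.414214
      = 292.007 V

292.007 V


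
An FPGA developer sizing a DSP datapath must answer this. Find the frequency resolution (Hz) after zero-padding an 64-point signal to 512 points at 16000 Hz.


Frequency resolution after zero-padding:
N_padded = 64 * 8 = 512
df = fs / N_padded
   = 16000 / 512
   = 31.25 Hz

31.25 Hz


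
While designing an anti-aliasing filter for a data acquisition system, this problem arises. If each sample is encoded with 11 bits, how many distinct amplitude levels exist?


Number of quantization levels = 2^N
= 2^11
= 2048

2048


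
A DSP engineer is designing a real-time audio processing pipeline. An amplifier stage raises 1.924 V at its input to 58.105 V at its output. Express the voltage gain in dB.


Voltage gain in dB:
G = 20 * log10(Vout / Vin)
  = 20 * log10(58.105 / 1.924)
  = 20 * log10(30.200104)
  = 20 * 1.480008
  = 29.6 dB

29.6 dB


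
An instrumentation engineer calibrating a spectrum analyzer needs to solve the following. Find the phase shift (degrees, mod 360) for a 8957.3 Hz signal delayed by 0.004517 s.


Phase shift from frequency and time delay:
phi = 360 * f * t_delay
    = 360 * 8957.3 * 0.004517
    = 14565.64 degrees
    mod 360 = 165.64 degrees

165.64 degrees


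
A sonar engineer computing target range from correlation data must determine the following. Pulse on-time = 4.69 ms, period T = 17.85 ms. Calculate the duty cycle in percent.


Duty cycle as a percentage:
DC = (t_on / T) * 100
   = (4.69 / 17.85) * 100
   = 0.262745 * 100
   = 26.27 %

26.27 %


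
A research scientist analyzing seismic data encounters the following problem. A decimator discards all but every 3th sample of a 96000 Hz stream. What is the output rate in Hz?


Decimation reduces the sample rate:
fs_out = fs_in / M
       = 96000 / 3
       = 32000.0 Hz

32000.0 Hz


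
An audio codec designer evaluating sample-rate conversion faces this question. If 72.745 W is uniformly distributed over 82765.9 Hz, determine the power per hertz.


Power spectral density:
PSD = P / BW
    = 72.745 / 82765.9
    = 0.00087892 W/Hz

0.00087892 W/Hz


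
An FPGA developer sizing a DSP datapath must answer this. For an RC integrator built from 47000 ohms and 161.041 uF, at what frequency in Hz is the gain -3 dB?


Cutoff frequency of a first-order RC filter:
fc = 1 / (2 * pi * R * C)
C = 161.041 uF = 0.000161041 F
fc = 1 / (2 * pi * 47000 * 0.000161041)
   = 1 / 47.556970917515
   = 0.021027 Hz

0.021027 Hz


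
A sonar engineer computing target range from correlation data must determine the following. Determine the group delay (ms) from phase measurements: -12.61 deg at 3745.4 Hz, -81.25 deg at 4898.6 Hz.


Group delay from phase difference:
tau = -d(phi)/d(omega)
d(phi) = -68.64 deg = -1.197994 rad
d(omega) = 2*pi*(4898.6 - 3745.4) = 7245.7693 rad/s
tau = -(-1.197994) / 7245.7693
    = 0.1653 ms

0.1653 ms


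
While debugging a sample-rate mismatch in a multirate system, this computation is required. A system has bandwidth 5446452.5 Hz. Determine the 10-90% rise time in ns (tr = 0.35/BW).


Rise time from bandwidth relationship:
tr = 0.35 / BW
   = 0.35 / 5446452.5
   = 6.426201275e-08 s
   = 64.262 ns

64.262 ns


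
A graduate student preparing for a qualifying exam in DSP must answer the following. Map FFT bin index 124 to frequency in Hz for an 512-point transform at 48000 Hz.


Frequency of DFT bin k:
f_k = k * fs / N
    = 124 * 48000 / 512
    = 5952000 / 512
    = 11625.0 Hz

11625.0 Hz


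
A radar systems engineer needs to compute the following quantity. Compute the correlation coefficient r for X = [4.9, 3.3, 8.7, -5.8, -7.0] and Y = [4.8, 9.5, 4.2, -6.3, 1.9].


Pearson correlation coefficient (population):
r = cov(X,Y) / (std(X) * std(Y))
Mean X = 0.82, Mean Y = 2.82
Cov(X,Y) = 20.6176
Std(X) = 6.162272, Std(Y) = 5.185904
r = 0.6452

0.6452


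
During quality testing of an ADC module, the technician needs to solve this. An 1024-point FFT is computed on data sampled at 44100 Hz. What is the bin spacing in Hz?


DFT frequency resolution:
df = fs / N
   = 44100 / 1024
   = 43.0664 Hz

43.0664 Hz


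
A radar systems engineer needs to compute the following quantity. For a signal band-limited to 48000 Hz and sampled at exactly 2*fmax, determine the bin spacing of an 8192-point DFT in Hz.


Step 1 — Nyquist sampling rate:
fs = 2 * fmax = 2 * 48000 = 96000 Hz

Step 2 — DFT bin spacing:
df = fs / N = 96000 / 8192 = 11.7188 Hz

11.7188 Hz


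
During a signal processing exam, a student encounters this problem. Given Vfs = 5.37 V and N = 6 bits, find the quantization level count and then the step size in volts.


Step 1 — number of quantization levels:
L = 2^N = 2^6 = 64

Step 2 — LSB step size:
delta = Vfs / L
      = 5.37 / 64
      = 0.08390625 V

Levels = 64; step size = 0.08390625 V


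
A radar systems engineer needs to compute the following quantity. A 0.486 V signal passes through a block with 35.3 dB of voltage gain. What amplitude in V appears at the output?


Output voltage from dB gain:
V_out = V_in * 10^(gain_dB / 20)
      = 0.486 * 10^(35.3 / 20)
      = 0.486 * 58.210322
      = 28.2902 V

28.2902 V


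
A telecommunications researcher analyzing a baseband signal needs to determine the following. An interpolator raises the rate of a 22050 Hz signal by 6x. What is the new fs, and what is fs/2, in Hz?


Step 1 — output sample rate after interpolation by L:
fs_out = L * fs_in = 6 * 22050 = 132300 Hz

Step 2 — Nyquist frequency of the output stream:
f_Nyq = fs_out / 2 = 132300 / 2 = 66150.0 Hz

fs_out = 132300 Hz; f_Nyquist = 66150.0 Hz


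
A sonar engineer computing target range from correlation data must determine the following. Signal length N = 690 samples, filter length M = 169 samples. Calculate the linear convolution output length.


Linear convolution output length:
L = N + M - 1
  = 690 + 169 - 1
  = 858 samples

858


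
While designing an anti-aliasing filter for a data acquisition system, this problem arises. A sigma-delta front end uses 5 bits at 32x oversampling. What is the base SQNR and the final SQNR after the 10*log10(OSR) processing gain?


Step 1 — baseline SQNR at Nyquist:
SQNR_base = 6.02*N + 1.76
          = 6.02*5 + 1.76
          = 31.86 dB

Step 2 — oversampling processing gain:
G = 10*log10(OSR) = 10*log10(32) = 15.05 dB

Step 3 — total:
SQNR_total = 31.86 + 15.05 = 46.91 dB

Base SQNR = 31.86 dB; oversampled SQNR = 46.91 dB


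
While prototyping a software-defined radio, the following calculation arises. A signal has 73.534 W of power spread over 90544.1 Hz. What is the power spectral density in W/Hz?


Power spectral density:
PSD = P / BW
    = 73.534 / 90544.1
    = 0.00081213 W/Hz

0.00081213 W/Hz


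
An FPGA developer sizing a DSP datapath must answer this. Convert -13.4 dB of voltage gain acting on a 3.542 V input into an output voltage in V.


Output voltage from dB gain:
V_out = V_in * 10^(gain_dB / 20)
      = 3.542 * 10^(-13.4 / 20)
      = 3.542 * 0.213796
      = 0.7573 V

0.7573 V


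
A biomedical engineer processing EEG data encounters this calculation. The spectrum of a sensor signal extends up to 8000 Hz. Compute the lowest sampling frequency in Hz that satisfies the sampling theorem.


The Nyquist rate is twice the maximum frequency component.
fs_min = 2 * fmax
      = 2 * 8000
      = 16000 Hz

16000


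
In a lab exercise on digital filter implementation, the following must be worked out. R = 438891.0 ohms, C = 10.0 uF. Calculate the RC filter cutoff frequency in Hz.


Cutoff frequency of a first-order RC filter:
fc = 1 / (2 * pi * R * C)
C = 10.0 uF = 1e-05 F
fc = 1 / (2 * pi * 438891.0 * 1e-05)
   = 1 / 27.576334826534
   = 0.036263 Hz

0.036263 Hz


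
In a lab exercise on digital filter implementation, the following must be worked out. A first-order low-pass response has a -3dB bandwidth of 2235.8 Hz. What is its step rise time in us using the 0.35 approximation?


Rise time from bandwidth relationship:
tr = 0.35 / BW
   = 0.35 / 2235.8
   = 0.0001565435191 s
   = 156.5435 us

156.5435 us


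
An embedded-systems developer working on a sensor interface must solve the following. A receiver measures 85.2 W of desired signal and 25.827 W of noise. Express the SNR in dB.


SNR in decibels:
SNR = 10 * log10(Ps / Pn)
    = 10 * log10(85.2 / 25.827)
    = 10 * log10(3.2989)
    = 10 * 0.5184
    = 5.18 dB

5.18 dB


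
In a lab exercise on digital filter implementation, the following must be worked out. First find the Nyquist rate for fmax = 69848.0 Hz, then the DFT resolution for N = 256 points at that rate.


Step 1 — Nyquist sampling rate:
fs = 2 * fmax = 2 * 69848.0 = 139696.0 Hz

Step 2 — DFT bin spacing:
df = fs / N = 139696.0 / 256 = 545.6875 Hz

545.6875 Hz


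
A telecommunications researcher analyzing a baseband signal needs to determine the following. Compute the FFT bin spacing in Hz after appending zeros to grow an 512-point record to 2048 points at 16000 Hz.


Frequency resolution after zero-padding:
N_padded = 512 * 4 = 2048
df = fs / N_padded
   = 16000 / 2048
   = 7.8125 Hz

7.8125 Hz


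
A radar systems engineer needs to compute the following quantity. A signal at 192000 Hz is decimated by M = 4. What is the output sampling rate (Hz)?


Decimation reduces the sample rate:
fs_out = fs_in / M
       = 192000 / 4
       = 48000.0 Hz

48000.0 Hz


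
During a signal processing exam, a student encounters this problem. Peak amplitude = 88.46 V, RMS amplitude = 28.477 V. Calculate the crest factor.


Crest factor is the ratio of peak to RMS:
CF = V_peak / V_rms
   = 88.46 / 28.477
   = 3.1064

3.1064


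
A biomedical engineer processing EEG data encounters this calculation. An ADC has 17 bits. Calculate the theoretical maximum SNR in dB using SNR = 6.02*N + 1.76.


Theoretical SNR for a full-scale sinusoid:
SNR = 6.02 * N + 1.76
    = 6.02 * 17 + 1.76
    = 102.34 + 1.76
    = 104.1 dB

104.1 dB


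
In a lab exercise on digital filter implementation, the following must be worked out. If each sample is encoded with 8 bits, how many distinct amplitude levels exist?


Number of quantization levels = 2^N
= 2^8
= 256

256


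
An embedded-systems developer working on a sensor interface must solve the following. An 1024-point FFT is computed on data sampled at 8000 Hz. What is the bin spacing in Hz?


DFT frequency resolution:
df = fs / N
   = 8000 / 1024
   = 7.8125 Hz

7.8125 Hz


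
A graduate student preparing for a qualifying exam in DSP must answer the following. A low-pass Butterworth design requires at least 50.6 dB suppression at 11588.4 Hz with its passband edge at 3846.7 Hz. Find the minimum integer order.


Butterworth filter order formula:
n = log10(10^(A/10) - 1) / (2 * log10(f_stop/f_pass))
10^(50.6/10) - 1 = 114814.3621
f_stop/f_pass = 11588.4 / 3846.7 = 3.0126
n = 5.2825 -> ceil = 6

6


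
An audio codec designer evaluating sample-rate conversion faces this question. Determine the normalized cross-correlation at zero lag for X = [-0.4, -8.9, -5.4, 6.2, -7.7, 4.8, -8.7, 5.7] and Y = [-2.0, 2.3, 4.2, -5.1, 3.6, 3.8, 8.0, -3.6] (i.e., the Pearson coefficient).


Pearson correlation coefficient (population):
r = cov(X,Y) / (std(X) * std(Y))
Mean X = -1.8, Mean Y = 1.4
Cov(X,Y) = -19.17625
Std(X) = 6.240593, Std(Y) = 4.207434
r = -0.7303

-0.7303


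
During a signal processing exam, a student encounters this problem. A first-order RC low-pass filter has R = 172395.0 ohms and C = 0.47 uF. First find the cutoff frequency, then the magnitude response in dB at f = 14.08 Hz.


Step 1 — cutoff frequency:
fc = 1 / (2*pi*R*C)
C = 0.47 uF = 4.7e-07 F
fc = 1 / (2*pi*172395.0*4.7e-07)
   = 1.96425 Hz

Step 2 — magnitude at f = 14.08 Hz:
|H(f)| = 1 / sqrt(1 + (f/fc)^2)
f/fc = 14.08 / 1.96425 = 7.16813
|H| = 1 / sqrt(1 + 51.382088) = 0.1381684
|H|_dB = 20*log10(0.1381684) = -17.19 dB

fc = 1.96425 Hz; |H(14.08 Hz)| = -17.19 dB


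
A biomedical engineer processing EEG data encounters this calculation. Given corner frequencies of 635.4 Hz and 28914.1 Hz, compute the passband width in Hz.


Bandwidth is the difference of -3dB frequencies:
BW = f_high - f_low
   = 28914.1 - 635.4
   = 28278.7 Hz

28278.7 Hz


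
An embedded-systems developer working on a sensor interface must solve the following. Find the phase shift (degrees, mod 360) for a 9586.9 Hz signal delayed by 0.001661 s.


Phase shift from frequency and time delay:
phi = 360 * f * t_delay
    = 360 * 9586.9 * 0.001661
    = 5732.58 degrees
    mod 360 = 332.58 degrees

332.58 degrees


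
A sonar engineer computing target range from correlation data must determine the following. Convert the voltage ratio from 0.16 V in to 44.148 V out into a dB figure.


Voltage gain in dB:
G = 20 * log10(Vout / Vin)
  = 20 * log10(44.148 / 0.16)
  = 20 * log10(275.925)
  = 20 * 2.440791
  = 48.82 dB

48.82 dB


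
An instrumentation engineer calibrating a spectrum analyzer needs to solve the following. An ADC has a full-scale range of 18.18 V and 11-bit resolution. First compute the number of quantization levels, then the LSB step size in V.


Step 1 — number of quantization levels:
L = 2^N = 2^11 = 2048

Step 2 — LSB step size:
delta = Vfs / L
      = 18.18 / 2048
      = 0.00887695 V

Levels = 2048; step size = 0.00887695 V


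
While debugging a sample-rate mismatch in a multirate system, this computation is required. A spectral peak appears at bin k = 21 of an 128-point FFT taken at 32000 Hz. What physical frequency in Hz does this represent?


Frequency of DFT bin k:
f_k = k * fs / N
    = 21 * 32000 / 128
    = 672000 / 128
    = 5250.0 Hz

5250.0 Hz


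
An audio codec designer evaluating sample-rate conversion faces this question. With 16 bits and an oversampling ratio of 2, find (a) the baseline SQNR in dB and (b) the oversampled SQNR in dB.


Step 1 — baseline SQNR at Nyquist:
SQNR_base = 6.02*N + 1.76
          = 6.02*16 + 1.76
          = 98.08 dB

Step 2 — oversampling processing gain:
G = 10*log10(OSR) = 10*log10(2) = 3.01 dB

Step 3 — total:
SQNR_total = 98.08 + 3.01 = 101.09 dB

Base SQNR = 98.08 dB; oversampled SQNR = 101.09 dB
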